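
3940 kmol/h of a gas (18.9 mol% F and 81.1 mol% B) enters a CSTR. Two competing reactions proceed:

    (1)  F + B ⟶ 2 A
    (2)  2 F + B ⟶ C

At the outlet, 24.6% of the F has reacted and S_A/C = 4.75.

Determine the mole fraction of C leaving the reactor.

0.0109

Conversion of F: F consumed = 0.246 × 744.7 = 183.2 kmol/h = 1ξ₁ + 2ξ₂.
Selectivity: 2ξ₁ / (1ξ₂) = 4.75 → ξ₁ = 2.375 ξ₂.
Substitute: (1·2.375 + 2) ξ₂ = 183.2 → ξ₂ = 41.87 kmol/h, ξ₁ = 99.44 kmol/h.
Outlet amounts (n = n₀ + Σ ν·ξ):
  F: 744.7 − 1(99.44) − 2(41.87) = 561.5
  B: 3195 − 1(99.44) − 1(41.87) = 3054
  A: 0 + 2(99.44) = 198.9
  C: 0 + 1(41.87) = 41.87
Total out = 3856 kmol/h; y_C = 41.87 / 3856 = 0.01086.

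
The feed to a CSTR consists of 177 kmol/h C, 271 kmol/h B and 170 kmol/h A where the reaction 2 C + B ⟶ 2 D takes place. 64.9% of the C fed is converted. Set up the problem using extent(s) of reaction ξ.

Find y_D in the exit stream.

0.205

C reacted = 0.649 × 177 = 114.9 kmol/h; ν_C = −2, so ξ = 114.9/2 = 57.44 kmol/h.
Outlet amounts (n = n₀ + ν ξ):
  C: 177 − 2(57.44) = 62.13
  B: 271 − 1(57.44) = 213.6
  D: 0 + 2(57.44) = 114.9
  A: 170 (inert)
Total out = 560.6 kmol/h; y_D = 114.9 / 560.6 = 0.2049.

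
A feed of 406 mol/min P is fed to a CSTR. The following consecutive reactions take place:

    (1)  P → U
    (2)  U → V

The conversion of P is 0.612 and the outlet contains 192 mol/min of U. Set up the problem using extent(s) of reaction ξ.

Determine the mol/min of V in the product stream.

56.5 mol/min

Conversion of P: P consumed = 1ξ₁ = 0.612 × 406 → ξ₁ = 248.5 mol/min.
U balance: n_U = 0 + 1ξ₁ − 1ξ₂ = 192 → ξ₂ = (1·248.5 − 192)/1 = 56.47 mol/min.
Outlet amounts (n = n₀ + Σ ν·ξ):
  P: 406 − 1(248.5) = 157.5
  U: 0 + 1(248.5) − 1(56.47) = 192
  V: 0 + 1(56.47) = 56.47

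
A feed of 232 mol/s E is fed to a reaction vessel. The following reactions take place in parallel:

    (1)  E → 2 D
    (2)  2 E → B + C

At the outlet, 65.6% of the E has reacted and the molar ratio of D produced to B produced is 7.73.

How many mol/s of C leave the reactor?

25.9 mol/s

Conversion of E: E consumed = 0.656 × 232 = 152.2 mol/s = 1ξ₁ + 2ξ₂.
Selectivity: 2ξ₁ / (1ξ₂) = 7.73 → ξ₁ = 3.865 ξ₂.
Substitute: (1·3.865 + 2) ξ₂ = 152.2 → ξ₂ = 25.95 mol/s, ξ₁ = 100.3 mol/s.
Outlet amounts (n = n₀ + Σ ν·ξ):
  E: 232 − 1(100.3) − 2(25.95) = 79.81
  D: 0 + 2(100.3) = 200.6
  B: 0 + 1(25.95) = 25.95
  C: 0 + 1(25.95) = 25.95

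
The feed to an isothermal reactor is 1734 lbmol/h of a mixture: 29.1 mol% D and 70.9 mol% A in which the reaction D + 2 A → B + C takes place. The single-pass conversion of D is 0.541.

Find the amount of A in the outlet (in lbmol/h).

683 lbmol/h

D reacted = 0.541 × 504.6 = 273 lbmol/h; ν_D = −1, so ξ = 273/1 = 273 lbmol/h.
Outlet amounts (n = n₀ + ν ξ):
  D: 504.6 − 1(273) = 231.6
  A: 1229 − 2(273) = 683.4
  B: 0 + 1(273) = 273
  C: 0 + 1(273) = 273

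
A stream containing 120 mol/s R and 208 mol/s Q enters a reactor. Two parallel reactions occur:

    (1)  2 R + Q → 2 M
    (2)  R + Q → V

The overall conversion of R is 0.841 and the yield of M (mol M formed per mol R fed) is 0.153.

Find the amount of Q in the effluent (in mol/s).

Yield of M: 2ξ₁ / 120 = 0.153 → ξ₁ = 9.18 mol/s.
Conversion of R: 2ξ₁ + 1ξ₂ = 0.841 × 120 = 100.9 → ξ₂ = 82.56 mol/s.
Outlet amounts (n = n₀ + Σ ν·ξ):
  R: 120 − 2(9.18) − 1(82.56) = 19.08
  Q: 208 − 1(9.18) − 1(82.56) = 116.3
  M: 0 + 2(9.18) = 18.36
  V: 0 + 1(82.56) = 82.56

116 mol/s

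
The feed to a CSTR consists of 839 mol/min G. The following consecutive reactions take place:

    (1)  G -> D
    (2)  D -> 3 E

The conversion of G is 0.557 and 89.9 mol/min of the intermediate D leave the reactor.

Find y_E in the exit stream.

0.71

Conversion of G: G consumed = 1ξ₁ = 0.557 × 839 → ξ₁ = 467.3 mol/min.
D balance: n_D = 0 + 1ξ₁ − 1ξ₂ = 89.9 → ξ₂ = (1·467.3 − 89.9)/1 = 377.4 mol/min.
Outlet amounts (n = n₀ + Σ ν·ξ):
  G: 839 − 1(467.3) = 371.7
  D: 0 + 1(467.3) − 1(377.4) = 89.9
  E: 0 + 3(377.4) = 1132
Total out = 1594 mol/min; y_E = 1132 / 1594 = 0.7104.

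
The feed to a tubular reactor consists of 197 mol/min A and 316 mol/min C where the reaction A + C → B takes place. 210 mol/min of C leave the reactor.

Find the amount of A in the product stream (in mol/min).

91 mol/min

For C: n = n₀ − 1ξ → 210 = 316 − 1ξ, giving ξ = 106 mol/min.
Outlet amounts (n = n₀ + ν ξ):
  A: 197 − 1(106) = 91
  C: 316 − 1(106) = 210
  B: 0 + 1(106) = 106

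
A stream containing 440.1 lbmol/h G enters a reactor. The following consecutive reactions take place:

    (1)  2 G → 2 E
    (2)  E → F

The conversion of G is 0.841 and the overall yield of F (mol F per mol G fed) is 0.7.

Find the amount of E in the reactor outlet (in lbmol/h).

62.1 lbmol/h

Conversion of G: G consumed = 2ξ₁ = 0.841 × 440.1 → ξ₁ = 185.1 lbmol/h.
Yield of F: 1ξ₂ / 440.1 = 0.7 → ξ₂ = 308.1 lbmol/h.
Outlet amounts (n = n₀ + Σ ν·ξ):
  G: 440.1 − 2(185.1) = 69.98
  E: 0 + 2(185.1) − 1(308.1) = 62.05
  F: 0 + 1(308.1) = 308.1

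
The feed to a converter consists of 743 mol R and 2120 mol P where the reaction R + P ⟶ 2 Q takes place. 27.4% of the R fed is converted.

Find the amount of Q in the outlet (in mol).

407 mol

R reacted = 0.274 × 743 = 203.6 mol; ν_R = −1, so ξ = 203.6/1 = 203.6 mol.
Outlet amounts (n = n₀ + ν ξ):
  R: 743 − 1(203.6) = 539.4
  P: 2120 − 1(203.6) = 1916
  Q: 0 + 2(203.6) = 407.2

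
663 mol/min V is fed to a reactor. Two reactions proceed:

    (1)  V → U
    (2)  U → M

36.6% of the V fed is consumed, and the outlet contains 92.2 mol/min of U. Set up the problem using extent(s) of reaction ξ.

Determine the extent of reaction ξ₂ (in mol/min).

Conversion of V: V consumed = 1ξ₁ = 0.366 × 663 → ξ₁ = 242.7 mol/min.
U balance: n_U = 0 + 1ξ₁ − 1ξ₂ = 92.2 → ξ₂ = (1·242.7 − 92.2)/1 = 150.5 mol/min.
Outlet amounts (n = n₀ + Σ ν·ξ):
  V: 663 − 1(242.7) = 420.3
  U: 0 + 1(242.7) − 1(150.5) = 92.2
  M: 0 + 1(150.5) = 150.5

ξ₂ = 150 mol/min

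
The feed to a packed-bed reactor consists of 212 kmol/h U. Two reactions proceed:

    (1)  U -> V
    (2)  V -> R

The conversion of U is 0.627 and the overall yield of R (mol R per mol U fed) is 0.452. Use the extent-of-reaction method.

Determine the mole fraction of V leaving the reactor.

Conversion of U: U consumed = 1ξ₁ = 0.627 × 212 → ξ₁ = 132.9 kmol/h.
Yield of R: 1ξ₂ / 212 = 0.452 → ξ₂ = 95.82 kmol/h.
Outlet amounts (n = n₀ + Σ ν·ξ):
  U: 212 − 1(132.9) = 79.08
  V: 0 + 1(132.9) − 1(95.82) = 37.1
  R: 0 + 1(95.82) = 95.82
Total out = 212 kmol/h; y_V = 37.1 / 212 = 0.175.

0.175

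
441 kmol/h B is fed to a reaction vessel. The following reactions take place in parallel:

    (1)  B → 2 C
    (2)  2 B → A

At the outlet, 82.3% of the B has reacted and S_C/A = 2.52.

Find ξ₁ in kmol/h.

Conversion of B: B consumed = 0.823 × 441 = 362.9 kmol/h = 1ξ₁ + 2ξ₂.
Selectivity: 2ξ₁ / (1ξ₂) = 2.52 → ξ₁ = 1.26 ξ₂.
Substitute: (1·1.26 + 2) ξ₂ = 362.9 → ξ₂ = 111.3 kmol/h, ξ₁ = 140.3 kmol/h.
Outlet amounts (n = n₀ + Σ ν·ξ):
  B: 441 − 1(140.3) − 2(111.3) = 78.06
  C: 0 + 2(140.3) = 280.6
  A: 0 + 1(111.3) = 111.3

ξ₁ = 140 kmol/h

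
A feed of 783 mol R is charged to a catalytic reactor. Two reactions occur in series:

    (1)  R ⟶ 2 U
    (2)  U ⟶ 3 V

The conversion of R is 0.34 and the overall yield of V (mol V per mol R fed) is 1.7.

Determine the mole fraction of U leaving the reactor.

Conversion of R: R consumed = 1ξ₁ = 0.34 × 783 → ξ₁ = 266.2 mol.
Yield of V: 3ξ₂ / 783 = 1.7 → ξ₂ = 443.7 mol.
Outlet amounts (n = n₀ + Σ ν·ξ):
  R: 783 − 1(266.2) = 516.8
  U: 0 + 2(266.2) − 1(443.7) = 88.74
  V: 0 + 3(443.7) = 1331
Total out = 1937 mol; y_U = 88.74 / 1937 = 0.04582.

0.0458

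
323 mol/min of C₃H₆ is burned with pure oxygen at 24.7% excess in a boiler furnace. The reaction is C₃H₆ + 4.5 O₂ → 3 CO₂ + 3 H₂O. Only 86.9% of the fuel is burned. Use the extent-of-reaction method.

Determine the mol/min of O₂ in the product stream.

Stoichiometric O₂ = 4.5 × 323 = 1454 mol/min; O₂ fed = 1454 × 1.247 = 1813 mol/min.
Fuel reacted = 0.869 × 323 → ξ = 280.7 mol/min.
Outlet (n = n₀ + ν ξ):
  C₃H₆: 323 − 1(280.7) = 42.31
  O₂: 1813 − 4.5(280.7) = 549.4
  CO₂: 0 + 3(280.7) = 842.1
  H₂O: 0 + 3(280.7) = 842.1

549 mol/min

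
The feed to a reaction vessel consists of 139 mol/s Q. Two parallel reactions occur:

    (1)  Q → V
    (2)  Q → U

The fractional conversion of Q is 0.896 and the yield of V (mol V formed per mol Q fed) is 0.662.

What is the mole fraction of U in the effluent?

Yield of V: 1ξ₁ / 139 = 0.662 → ξ₁ = 92.02 mol/s.
Conversion of Q: 1ξ₁ + 1ξ₂ = 0.896 × 139 = 124.5 → ξ₂ = 32.53 mol/s.
Outlet amounts (n = n₀ + Σ ν·ξ):
  Q: 139 − 1(92.02) − 1(32.53) = 14.46
  V: 0 + 1(92.02) = 92.02
  U: 0 + 1(32.53) = 32.53
Total out = 139 mol/s; y_U = 32.53 / 139 = 0.234.

0.234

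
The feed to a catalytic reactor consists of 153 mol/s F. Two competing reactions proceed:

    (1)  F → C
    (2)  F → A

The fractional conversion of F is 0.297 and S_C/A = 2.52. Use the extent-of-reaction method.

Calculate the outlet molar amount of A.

Conversion of F: F consumed = 0.297 × 153 = 45.44 mol/s = 1ξ₁ + 1ξ₂.
Selectivity: 1ξ₁ / (1ξ₂) = 2.52 → ξ₁ = 2.52 ξ₂.
Substitute: (1·2.52 + 1) ξ₂ = 45.44 → ξ₂ = 12.91 mol/s, ξ₁ = 32.53 mol/s.
Outlet amounts (n = n₀ + Σ ν·ξ):
  F: 153 − 1(32.53) − 1(12.91) = 107.6
  C: 0 + 1(32.53) = 32.53
  A: 0 + 1(12.91) = 12.91

12.9 mol/s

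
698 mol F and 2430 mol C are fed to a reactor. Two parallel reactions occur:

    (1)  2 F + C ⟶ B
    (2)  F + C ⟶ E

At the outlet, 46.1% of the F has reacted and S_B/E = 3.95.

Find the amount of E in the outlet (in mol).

36.2 mol

Conversion of F: F consumed = 0.461 × 698 = 321.8 mol = 2ξ₁ + 1ξ₂.
Selectivity: 1ξ₁ / (1ξ₂) = 3.95 → ξ₁ = 3.95 ξ₂.
Substitute: (2·3.95 + 1) ξ₂ = 321.8 → ξ₂ = 36.15 mol, ξ₁ = 142.8 mol.
Outlet amounts (n = n₀ + Σ ν·ξ):
  F: 698 − 2(142.8) − 1(36.15) = 376.2
  C: 2430 − 1(142.8) − 1(36.15) = 2251
  B: 0 + 1(142.8) = 142.8
  E: 0 + 1(36.15) = 36.15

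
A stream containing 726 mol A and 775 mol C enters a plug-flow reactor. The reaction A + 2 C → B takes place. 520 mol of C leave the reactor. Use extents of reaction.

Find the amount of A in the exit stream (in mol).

For C: n = n₀ − 2ξ → 520 = 775 − 2ξ, giving ξ = 127.5 mol.
Outlet amounts (n = n₀ + ν ξ):
  A: 726 − 1(127.5) = 598.5
  C: 775 − 2(127.5) = 520
  B: 0 + 1(127.5) = 127.5

598 mol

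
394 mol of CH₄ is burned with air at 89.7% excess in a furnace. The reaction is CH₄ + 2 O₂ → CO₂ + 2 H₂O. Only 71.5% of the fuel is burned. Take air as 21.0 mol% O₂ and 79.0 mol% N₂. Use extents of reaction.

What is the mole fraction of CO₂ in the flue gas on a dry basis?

Stoichiometric O₂ = 2 × 394 = 788 mol; O₂ fed = 788 × 1.897 = 1495 mol.
N₂ fed = 1495 × 79/21 = 5623 mol.
Fuel reacted = 0.715 × 394 → ξ = 281.7 mol.
Outlet (n = n₀ + ν ξ):
  CH₄: 394 − 1(281.7) = 112.3
  O₂: 1495 − 2(281.7) = 931.4
  N₂: 5623 (inert)
  CO₂: 0 + 1(281.7) = 281.7
  H₂O: 0 + 2(281.7) = 563.4
Dry total = 6949 mol; y_CO₂ (dry) = 281.7 / 6949 = 0.04054.

0.0405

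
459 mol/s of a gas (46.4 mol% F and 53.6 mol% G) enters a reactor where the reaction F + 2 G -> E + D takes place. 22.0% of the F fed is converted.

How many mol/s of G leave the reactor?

F reacted = 0.22 × 213 = 46.85 mol/s; ν_F = −1, so ξ = 46.85/1 = 46.85 mol/s.
Outlet amounts (n = n₀ + ν ξ):
  F: 213 − 1(46.85) = 166.1
  G: 246 − 2(46.85) = 152.3
  E: 0 + 1(46.85) = 46.85
  D: 0 + 1(46.85) = 46.85

152 mol/s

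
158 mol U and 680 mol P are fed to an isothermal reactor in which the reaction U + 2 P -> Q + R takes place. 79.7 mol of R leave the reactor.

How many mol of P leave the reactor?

For R: n = n₀ + 1ξ → 79.7 = 0 + 1ξ, giving ξ = 79.7 mol.
Outlet amounts (n = n₀ + ν ξ):
  U: 158 − 1(79.7) = 78.3
  P: 680 − 2(79.7) = 520.6
  Q: 0 + 1(79.7) = 79.7
  R: 0 + 1(79.7) = 79.7

521 mol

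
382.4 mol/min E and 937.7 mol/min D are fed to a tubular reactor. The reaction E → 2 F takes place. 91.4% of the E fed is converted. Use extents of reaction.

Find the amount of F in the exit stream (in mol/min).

699 mol/min

E reacted = 0.914 × 382.4 = 349.5 mol/min; ν_E = −1, so ξ = 349.5/1 = 349.5 mol/min.
Outlet amounts (n = n₀ + ν ξ):
  E: 382.4 − 1(349.5) = 32.89
  F: 0 + 2(349.5) = 699
  D: 937.7 (inert)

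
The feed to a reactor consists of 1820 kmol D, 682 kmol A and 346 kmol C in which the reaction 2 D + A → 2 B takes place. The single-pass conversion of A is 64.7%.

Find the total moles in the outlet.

A reacted = 0.647 × 682 = 441.3 kmol; ν_A = −1, so ξ = 441.3/1 = 441.3 kmol.
Outlet amounts (n = n₀ + ν ξ):
  D: 1820 − 2(441.3) = 937.5
  A: 682 − 1(441.3) = 240.7
  B: 0 + 2(441.3) = 882.5
  C: 346 (inert)
Total out = 937.5 + 240.7 + 882.5 + 346 = 2407 kmol.

2410 kmol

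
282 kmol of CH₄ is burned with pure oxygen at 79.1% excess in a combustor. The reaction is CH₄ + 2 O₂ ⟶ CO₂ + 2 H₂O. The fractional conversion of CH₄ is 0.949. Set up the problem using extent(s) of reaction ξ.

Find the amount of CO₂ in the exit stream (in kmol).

Stoichiometric O₂ = 2 × 282 = 564 kmol; O₂ fed = 564 × 1.791 = 1010 kmol.
Fuel reacted = 0.949 × 282 → ξ = 267.6 kmol.
Outlet (n = n₀ + ν ξ):
  CH₄: 282 − 1(267.6) = 14.38
  O₂: 1010 − 2(267.6) = 474.9
  CO₂: 0 + 1(267.6) = 267.6
  H₂O: 0 + 2(267.6) = 535.2

268 kmol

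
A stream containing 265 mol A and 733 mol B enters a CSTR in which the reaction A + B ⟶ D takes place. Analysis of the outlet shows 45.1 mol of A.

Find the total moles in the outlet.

For A: n = n₀ − 1ξ → 45.1 = 265 − 1ξ, giving ξ = 219.9 mol.
Outlet amounts (n = n₀ + ν ξ):
  A: 265 − 1(219.9) = 45.1
  B: 733 − 1(219.9) = 513.1
  D: 0 + 1(219.9) = 219.9
Total out = 45.1 + 513.1 + 219.9 = 778.1 mol.

778 mol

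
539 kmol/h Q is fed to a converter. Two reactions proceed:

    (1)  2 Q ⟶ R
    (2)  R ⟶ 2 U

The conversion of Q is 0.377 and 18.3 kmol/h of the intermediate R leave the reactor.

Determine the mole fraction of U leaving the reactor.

0.32

Conversion of Q: Q consumed = 2ξ₁ = 0.377 × 539 → ξ₁ = 101.6 kmol/h.
R balance: n_R = 0 + 1ξ₁ − 1ξ₂ = 18.3 → ξ₂ = (1·101.6 − 18.3)/1 = 83.3 kmol/h.
Outlet amounts (n = n₀ + Σ ν·ξ):
  Q: 539 − 2(101.6) = 335.8
  R: 0 + 1(101.6) − 1(83.3) = 18.3
  U: 0 + 2(83.3) = 166.6
Total out = 520.7 kmol/h; y_U = 166.6 / 520.7 = 0.32.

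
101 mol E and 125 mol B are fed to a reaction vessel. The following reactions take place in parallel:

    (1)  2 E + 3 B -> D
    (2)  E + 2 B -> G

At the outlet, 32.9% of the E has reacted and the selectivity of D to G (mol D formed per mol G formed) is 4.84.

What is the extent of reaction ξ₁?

Conversion of E: E consumed = 0.329 × 101 = 33.23 mol = 2ξ₁ + 1ξ₂.
Selectivity: 1ξ₁ / (1ξ₂) = 4.84 → ξ₁ = 4.84 ξ₂.
Substitute: (2·4.84 + 1) ξ₂ = 33.23 → ξ₂ = 3.111 mol, ξ₁ = 15.06 mol.
Outlet amounts (n = n₀ + Σ ν·ξ):
  E: 101 − 2(15.06) − 1(3.111) = 67.77
  B: 125 − 3(15.06) − 2(3.111) = 73.6
  D: 0 + 1(15.06) = 15.06
  G: 0 + 1(3.111) = 3.111

ξ₁ = 15.1 mol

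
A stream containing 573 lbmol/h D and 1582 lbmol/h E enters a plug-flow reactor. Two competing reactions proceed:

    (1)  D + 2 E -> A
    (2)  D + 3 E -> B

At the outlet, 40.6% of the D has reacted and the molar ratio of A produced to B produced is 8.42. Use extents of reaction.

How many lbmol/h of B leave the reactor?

Conversion of D: D consumed = 0.406 × 573 = 232.6 lbmol/h = 1ξ₁ + 1ξ₂.
Selectivity: 1ξ₁ / (1ξ₂) = 8.42 → ξ₁ = 8.42 ξ₂.
Substitute: (1·8.42 + 1) ξ₂ = 232.6 → ξ₂ = 24.7 lbmol/h, ξ₁ = 207.9 lbmol/h.
Outlet amounts (n = n₀ + Σ ν·ξ):
  D: 573 − 1(207.9) − 1(24.7) = 340.4
  E: 1582 − 2(207.9) − 3(24.7) = 1092
  A: 0 + 1(207.9) = 207.9
  B: 0 + 1(24.7) = 24.7

24.7 lbmol/h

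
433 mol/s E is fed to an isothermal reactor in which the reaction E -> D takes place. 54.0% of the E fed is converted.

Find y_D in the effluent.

0.54

E reacted = 0.54 × 433 = 233.8 mol/s; ν_E = −1, so ξ = 233.8/1 = 233.8 mol/s.
Outlet amounts (n = n₀ + ν ξ):
  E: 433 − 1(233.8) = 199.2
  D: 0 + 1(233.8) = 233.8
Total out = 433 mol/s; y_D = 233.8 / 433 = 0.54.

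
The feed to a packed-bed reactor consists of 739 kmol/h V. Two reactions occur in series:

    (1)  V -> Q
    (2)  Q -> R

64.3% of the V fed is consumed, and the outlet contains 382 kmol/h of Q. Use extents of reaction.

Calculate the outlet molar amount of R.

Conversion of V: V consumed = 1ξ₁ = 0.643 × 739 → ξ₁ = 475.2 kmol/h.
Q balance: n_Q = 0 + 1ξ₁ − 1ξ₂ = 382 → ξ₂ = (1·475.2 − 382)/1 = 93.18 kmol/h.
Outlet amounts (n = n₀ + Σ ν·ξ):
  V: 739 − 1(475.2) = 263.8
  Q: 0 + 1(475.2) − 1(93.18) = 382
  R: 0 + 1(93.18) = 93.18

93.2 kmol/h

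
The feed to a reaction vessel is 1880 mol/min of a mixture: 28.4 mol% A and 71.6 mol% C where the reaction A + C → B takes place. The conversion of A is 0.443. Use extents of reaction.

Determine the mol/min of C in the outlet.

A reacted = 0.443 × 533.9 = 236.5 mol/min; ν_A = −1, so ξ = 236.5/1 = 236.5 mol/min.
Outlet amounts (n = n₀ + ν ξ):
  A: 533.9 − 1(236.5) = 297.4
  C: 1346 − 1(236.5) = 1110
  B: 0 + 1(236.5) = 236.5

1110 mol/min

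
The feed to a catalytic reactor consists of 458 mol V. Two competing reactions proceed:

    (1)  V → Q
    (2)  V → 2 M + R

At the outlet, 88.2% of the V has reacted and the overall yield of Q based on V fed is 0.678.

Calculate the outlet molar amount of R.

93.4 mol

Yield of Q: 1ξ₁ / 458 = 0.678 → ξ₁ = 310.5 mol.
Conversion of V: 1ξ₁ + 1ξ₂ = 0.882 × 458 = 404 → ξ₂ = 93.43 mol.
Outlet amounts (n = n₀ + Σ ν·ξ):
  V: 458 − 1(310.5) − 1(93.43) = 54.04
  Q: 0 + 1(310.5) = 310.5
  M: 0 + 2(93.43) = 186.9
  R: 0 + 1(93.43) = 93.43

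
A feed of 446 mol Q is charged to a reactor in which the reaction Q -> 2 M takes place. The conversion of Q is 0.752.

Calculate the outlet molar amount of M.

671 mol

Q reacted = 0.752 × 446 = 335.4 mol; ν_Q = −1, so ξ = 335.4/1 = 335.4 mol.
Outlet amounts (n = n₀ + ν ξ):
  Q: 446 − 1(335.4) = 110.6
  M: 0 + 2(335.4) = 670.8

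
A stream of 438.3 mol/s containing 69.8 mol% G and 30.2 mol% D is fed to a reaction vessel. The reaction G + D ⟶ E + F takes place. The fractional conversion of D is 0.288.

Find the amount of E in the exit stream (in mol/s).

D reacted = 0.288 × 132.4 = 38.12 mol/s; ν_D = −1, so ξ = 38.12/1 = 38.12 mol/s.
Outlet amounts (n = n₀ + ν ξ):
  G: 305.9 − 1(38.12) = 267.8
  D: 132.4 − 1(38.12) = 94.25
  E: 0 + 1(38.12) = 38.12
  F: 0 + 1(38.12) = 38.12

38.1 mol/s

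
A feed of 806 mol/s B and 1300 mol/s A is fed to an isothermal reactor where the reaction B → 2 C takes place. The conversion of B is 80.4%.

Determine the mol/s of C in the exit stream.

B reacted = 0.804 × 806 = 648 mol/s; ν_B = −1, so ξ = 648/1 = 648 mol/s.
Outlet amounts (n = n₀ + ν ξ):
  B: 806 − 1(648) = 158
  C: 0 + 2(648) = 1296
  A: 1300 (inert)

1300 mol/s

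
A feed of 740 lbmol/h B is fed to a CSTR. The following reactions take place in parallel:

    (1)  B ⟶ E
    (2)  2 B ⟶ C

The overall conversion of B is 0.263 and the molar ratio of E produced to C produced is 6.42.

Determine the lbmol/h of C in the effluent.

23.1 lbmol/h

Conversion of B: B consumed = 0.263 × 740 = 194.6 lbmol/h = 1ξ₁ + 2ξ₂.
Selectivity: 1ξ₁ / (1ξ₂) = 6.42 → ξ₁ = 6.42 ξ₂.
Substitute: (1·6.42 + 2) ξ₂ = 194.6 → ξ₂ = 23.11 lbmol/h, ξ₁ = 148.4 lbmol/h.
Outlet amounts (n = n₀ + Σ ν·ξ):
  B: 740 − 1(148.4) − 2(23.11) = 545.4
  E: 0 + 1(148.4) = 148.4
  C: 0 + 1(23.11) = 23.11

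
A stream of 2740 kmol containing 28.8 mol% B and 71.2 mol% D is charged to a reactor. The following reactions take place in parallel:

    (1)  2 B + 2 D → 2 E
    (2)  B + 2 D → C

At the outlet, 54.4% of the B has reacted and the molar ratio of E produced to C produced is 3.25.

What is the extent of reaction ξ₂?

Conversion of B: B consumed = 0.544 × 789.1 = 429.3 kmol = 2ξ₁ + 1ξ₂.
Selectivity: 2ξ₁ / (1ξ₂) = 3.25 → ξ₁ = 1.625 ξ₂.
Substitute: (2·1.625 + 1) ξ₂ = 429.3 → ξ₂ = 101 kmol, ξ₁ = 164.1 kmol.
Outlet amounts (n = n₀ + Σ ν·ξ):
  B: 789.1 − 2(164.1) − 1(101) = 359.8
  D: 1951 − 2(164.1) − 2(101) = 1421
  E: 0 + 2(164.1) = 328.3
  C: 0 + 1(101) = 101

ξ₂ = 101 kmol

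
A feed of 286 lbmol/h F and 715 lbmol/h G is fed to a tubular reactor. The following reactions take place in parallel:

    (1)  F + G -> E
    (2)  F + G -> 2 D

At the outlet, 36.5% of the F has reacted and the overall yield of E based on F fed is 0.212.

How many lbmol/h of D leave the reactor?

87.5 lbmol/h

Yield of E: 1ξ₁ / 286 = 0.212 → ξ₁ = 60.63 lbmol/h.
Conversion of F: 1ξ₁ + 1ξ₂ = 0.365 × 286 = 104.4 → ξ₂ = 43.76 lbmol/h.
Outlet amounts (n = n₀ + Σ ν·ξ):
  F: 286 − 1(60.63) − 1(43.76) = 181.6
  G: 715 − 1(60.63) − 1(43.76) = 610.6
  E: 0 + 1(60.63) = 60.63
  D: 0 + 2(43.76) = 87.52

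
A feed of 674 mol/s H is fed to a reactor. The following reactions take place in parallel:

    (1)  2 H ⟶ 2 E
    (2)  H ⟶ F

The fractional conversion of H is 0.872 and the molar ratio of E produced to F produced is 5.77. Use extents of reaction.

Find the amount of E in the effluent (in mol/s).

Conversion of H: H consumed = 0.872 × 674 = 587.7 mol/s = 2ξ₁ + 1ξ₂.
Selectivity: 2ξ₁ / (1ξ₂) = 5.77 → ξ₁ = 2.885 ξ₂.
Substitute: (2·2.885 + 1) ξ₂ = 587.7 → ξ₂ = 86.81 mol/s, ξ₁ = 250.5 mol/s.
Outlet amounts (n = n₀ + Σ ν·ξ):
  H: 674 − 2(250.5) − 1(86.81) = 86.27
  E: 0 + 2(250.5) = 500.9
  F: 0 + 1(86.81) = 86.81

501 mol/s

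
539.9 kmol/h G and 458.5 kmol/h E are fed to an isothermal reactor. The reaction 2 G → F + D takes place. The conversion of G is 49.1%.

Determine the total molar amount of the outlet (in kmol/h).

G reacted = 0.491 × 539.9 = 265.1 kmol/h; ν_G = −2, so ξ = 265.1/2 = 132.5 kmol/h.
Outlet amounts (n = n₀ + ν ξ):
  G: 539.9 − 2(132.5) = 274.8
  F: 0 + 1(132.5) = 132.5
  D: 0 + 1(132.5) = 132.5
  E: 458.5 (inert)
Total out = 274.8 + 132.5 + 132.5 + 458.5 = 998.4 kmol/h.

998 kmol/h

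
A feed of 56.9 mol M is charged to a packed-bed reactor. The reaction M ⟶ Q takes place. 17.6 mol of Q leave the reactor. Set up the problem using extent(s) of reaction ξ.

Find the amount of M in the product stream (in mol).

For Q: n = n₀ + 1ξ → 17.6 = 0 + 1ξ, giving ξ = 17.6 mol.
Outlet amounts (n = n₀ + ν ξ):
  M: 56.9 − 1(17.6) = 39.3
  Q: 0 + 1(17.6) = 17.6

39.3 mol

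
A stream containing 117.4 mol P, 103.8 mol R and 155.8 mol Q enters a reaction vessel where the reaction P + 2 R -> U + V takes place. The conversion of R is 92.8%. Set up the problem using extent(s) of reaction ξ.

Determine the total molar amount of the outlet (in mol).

R reacted = 0.928 × 103.8 = 96.33 mol; ν_R = −2, so ξ = 96.33/2 = 48.16 mol.
Outlet amounts (n = n₀ + ν ξ):
  P: 117.4 − 1(48.16) = 69.24
  R: 103.8 − 2(48.16) = 7.474
  U: 0 + 1(48.16) = 48.16
  V: 0 + 1(48.16) = 48.16
  Q: 155.8 (inert)
Total out = 69.24 + 7.474 + 48.16 + 48.16 + 155.8 = 328.8 mol.

329 mol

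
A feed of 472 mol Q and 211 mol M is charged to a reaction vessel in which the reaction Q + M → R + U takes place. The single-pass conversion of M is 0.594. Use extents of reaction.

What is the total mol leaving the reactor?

M reacted = 0.594 × 211 = 125.3 mol; ν_M = −1, so ξ = 125.3/1 = 125.3 mol.
Outlet amounts (n = n₀ + ν ξ):
  Q: 472 − 1(125.3) = 346.7
  M: 211 − 1(125.3) = 85.67
  R: 0 + 1(125.3) = 125.3
  U: 0 + 1(125.3) = 125.3
Total out = 346.7 + 85.67 + 125.3 + 125.3 = 683 mol.

683 mol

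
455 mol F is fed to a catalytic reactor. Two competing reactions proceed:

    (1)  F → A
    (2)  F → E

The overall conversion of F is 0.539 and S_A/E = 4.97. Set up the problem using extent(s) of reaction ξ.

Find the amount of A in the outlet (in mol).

204 mol

Conversion of F: F consumed = 0.539 × 455 = 245.2 mol = 1ξ₁ + 1ξ₂.
Selectivity: 1ξ₁ / (1ξ₂) = 4.97 → ξ₁ = 4.97 ξ₂.
Substitute: (1·4.97 + 1) ξ₂ = 245.2 → ξ₂ = 41.08 mol, ξ₁ = 204.2 mol.
Outlet amounts (n = n₀ + Σ ν·ξ):
  F: 455 − 1(204.2) − 1(41.08) = 209.8
  A: 0 + 1(204.2) = 204.2
  E: 0 + 1(41.08) = 41.08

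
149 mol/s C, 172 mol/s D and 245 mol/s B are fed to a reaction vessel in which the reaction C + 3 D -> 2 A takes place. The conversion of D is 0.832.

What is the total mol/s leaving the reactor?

471 mol/s

D reacted = 0.832 × 172 = 143.1 mol/s; ν_D = −3, so ξ = 143.1/3 = 47.7 mol/s.
Outlet amounts (n = n₀ + ν ξ):
  C: 149 − 1(47.7) = 101.3
  D: 172 − 3(47.7) = 28.9
  A: 0 + 2(47.7) = 95.4
  B: 245 (inert)
Total out = 101.3 + 28.9 + 95.4 + 245 = 470.6 mol/s.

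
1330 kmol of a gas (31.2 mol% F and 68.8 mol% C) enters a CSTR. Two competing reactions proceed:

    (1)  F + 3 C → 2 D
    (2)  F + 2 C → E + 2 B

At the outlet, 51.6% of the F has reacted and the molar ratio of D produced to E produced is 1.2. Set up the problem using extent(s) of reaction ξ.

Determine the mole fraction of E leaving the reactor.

0.114

Conversion of F: F consumed = 0.516 × 415 = 214.1 kmol = 1ξ₁ + 1ξ₂.
Selectivity: 2ξ₁ / (1ξ₂) = 1.2 → ξ₁ = 0.6 ξ₂.
Substitute: (1·0.6 + 1) ξ₂ = 214.1 → ξ₂ = 133.8 kmol, ξ₁ = 80.29 kmol.
Outlet amounts (n = n₀ + Σ ν·ξ):
  F: 415 − 1(80.29) − 1(133.8) = 200.8
  C: 915 − 3(80.29) − 2(133.8) = 406.5
  D: 0 + 2(80.29) = 160.6
  E: 0 + 1(133.8) = 133.8
  B: 0 + 2(133.8) = 267.6
Total out = 1169 kmol; y_E = 133.8 / 1169 = 0.1144.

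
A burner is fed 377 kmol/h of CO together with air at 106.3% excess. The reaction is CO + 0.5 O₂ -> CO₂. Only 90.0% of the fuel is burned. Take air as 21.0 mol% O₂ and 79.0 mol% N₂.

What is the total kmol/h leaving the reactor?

Stoichiometric O₂ = 0.5 × 377 = 188.5 kmol/h; O₂ fed = 188.5 × 2.063 = 388.9 kmol/h.
N₂ fed = 388.9 × 79/21 = 1463 kmol/h.
Fuel reacted = 0.9 × 377 → ξ = 339.3 kmol/h.
Outlet (n = n₀ + ν ξ):
  CO: 377 − 1(339.3) = 37.7
  O₂: 388.9 − 0.5(339.3) = 219.2
  N₂: 1463 (inert)
  CO₂: 0 + 1(339.3) = 339.3
Total out = 37.7 + 219.2 + 1463 + 339.3 = 2059 kmol/h.

2060 kmol/h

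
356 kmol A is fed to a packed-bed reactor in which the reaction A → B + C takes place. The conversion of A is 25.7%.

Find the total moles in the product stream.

A reacted = 0.257 × 356 = 91.49 kmol; ν_A = −1, so ξ = 91.49/1 = 91.49 kmol.
Outlet amounts (n = n₀ + ν ξ):
  A: 356 − 1(91.49) = 264.5
  B: 0 + 1(91.49) = 91.49
  C: 0 + 1(91.49) = 91.49
Total out = 264.5 + 91.49 + 91.49 = 447.5 kmol.

447 kmol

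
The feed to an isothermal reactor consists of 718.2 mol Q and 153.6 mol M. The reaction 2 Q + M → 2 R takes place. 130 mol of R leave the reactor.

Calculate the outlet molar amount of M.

For R: n = n₀ + 2ξ → 130 = 0 + 2ξ, giving ξ = 65 mol.
Outlet amounts (n = n₀ + ν ξ):
  Q: 718.2 − 2(65) = 588.2
  M: 153.6 − 1(65) = 88.6
  R: 0 + 2(65) = 130

88.6 mol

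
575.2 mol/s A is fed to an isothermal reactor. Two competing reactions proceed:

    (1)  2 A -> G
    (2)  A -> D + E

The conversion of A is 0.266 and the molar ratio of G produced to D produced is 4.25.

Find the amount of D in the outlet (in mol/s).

Conversion of A: A consumed = 0.266 × 575.2 = 153 mol/s = 2ξ₁ + 1ξ₂.
Selectivity: 1ξ₁ / (1ξ₂) = 4.25 → ξ₁ = 4.25 ξ₂.
Substitute: (2·4.25 + 1) ξ₂ = 153 → ξ₂ = 16.11 mol/s, ξ₁ = 68.45 mol/s.
Outlet amounts (n = n₀ + Σ ν·ξ):
  A: 575.2 − 2(68.45) − 1(16.11) = 422.2
  G: 0 + 1(68.45) = 68.45
  D: 0 + 1(16.11) = 16.11
  E: 0 + 1(16.11) = 16.11

16.1 mol/s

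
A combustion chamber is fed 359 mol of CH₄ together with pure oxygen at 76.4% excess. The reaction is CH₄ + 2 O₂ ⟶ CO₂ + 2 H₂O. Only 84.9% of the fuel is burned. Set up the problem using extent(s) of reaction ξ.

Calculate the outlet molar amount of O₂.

Stoichiometric O₂ = 2 × 359 = 718 mol; O₂ fed = 718 × 1.764 = 1267 mol.
Fuel reacted = 0.849 × 359 → ξ = 304.8 mol.
Outlet (n = n₀ + ν ξ):
  CH₄: 359 − 1(304.8) = 54.21
  O₂: 1267 − 2(304.8) = 657
  CO₂: 0 + 1(304.8) = 304.8
  H₂O: 0 + 2(304.8) = 609.6

657 mol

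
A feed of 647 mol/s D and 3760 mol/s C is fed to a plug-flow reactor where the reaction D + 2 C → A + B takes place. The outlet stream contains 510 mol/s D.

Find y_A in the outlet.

0.0321

For D: n = n₀ − 1ξ → 510 = 647 − 1ξ, giving ξ = 137 mol/s.
Outlet amounts (n = n₀ + ν ξ):
  D: 647 − 1(137) = 510
  C: 3760 − 2(137) = 3486
  A: 0 + 1(137) = 137
  B: 0 + 1(137) = 137
Total out = 4270 mol/s; y_A = 137 / 4270 = 0.03208.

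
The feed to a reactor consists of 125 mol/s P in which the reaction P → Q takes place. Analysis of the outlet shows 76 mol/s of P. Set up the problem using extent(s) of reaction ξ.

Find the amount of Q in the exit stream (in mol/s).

49 mol/s

For P: n = n₀ − 1ξ → 76 = 125 − 1ξ, giving ξ = 49 mol/s.
Outlet amounts (n = n₀ + ν ξ):
  P: 125 − 1(49) = 76
  Q: 0 + 1(49) = 49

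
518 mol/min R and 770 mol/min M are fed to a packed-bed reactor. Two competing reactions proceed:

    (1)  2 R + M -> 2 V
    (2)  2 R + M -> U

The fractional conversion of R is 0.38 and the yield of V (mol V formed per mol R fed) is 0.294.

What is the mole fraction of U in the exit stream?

0.0191

Yield of V: 2ξ₁ / 518 = 0.294 → ξ₁ = 76.15 mol/min.
Conversion of R: 2ξ₁ + 2ξ₂ = 0.38 × 518 = 196.8 → ξ₂ = 22.27 mol/min.
Outlet amounts (n = n₀ + Σ ν·ξ):
  R: 518 − 2(76.15) − 2(22.27) = 321.2
  M: 770 − 1(76.15) − 1(22.27) = 671.6
  V: 0 + 2(76.15) = 152.3
  U: 0 + 1(22.27) = 22.27
Total out = 1167 mol/min; y_U = 22.27 / 1167 = 0.01908.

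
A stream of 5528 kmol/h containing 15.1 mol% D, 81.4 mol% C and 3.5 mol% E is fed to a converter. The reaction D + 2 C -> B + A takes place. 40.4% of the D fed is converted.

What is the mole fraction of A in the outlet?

D reacted = 0.404 × 834.7 = 337.2 kmol/h; ν_D = −1, so ξ = 337.2/1 = 337.2 kmol/h.
Outlet amounts (n = n₀ + ν ξ):
  D: 834.7 − 1(337.2) = 497.5
  C: 4500 − 2(337.2) = 3825
  B: 0 + 1(337.2) = 337.2
  A: 0 + 1(337.2) = 337.2
  E: 193.5 (inert)
Total out = 5191 kmol/h; y_A = 337.2 / 5191 = 0.06497.

0.065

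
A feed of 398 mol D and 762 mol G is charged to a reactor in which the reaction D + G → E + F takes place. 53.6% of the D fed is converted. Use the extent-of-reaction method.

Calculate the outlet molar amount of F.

D reacted = 0.536 × 398 = 213.3 mol; ν_D = −1, so ξ = 213.3/1 = 213.3 mol.
Outlet amounts (n = n₀ + ν ξ):
  D: 398 − 1(213.3) = 184.7
  G: 762 − 1(213.3) = 548.7
  E: 0 + 1(213.3) = 213.3
  F: 0 + 1(213.3) = 213.3

213 mol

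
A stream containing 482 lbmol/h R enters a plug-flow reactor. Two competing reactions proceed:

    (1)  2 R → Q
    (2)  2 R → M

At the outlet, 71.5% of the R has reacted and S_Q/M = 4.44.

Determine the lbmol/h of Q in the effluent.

Conversion of R: R consumed = 0.715 × 482 = 344.6 lbmol/h = 2ξ₁ + 2ξ₂.
Selectivity: 1ξ₁ / (1ξ₂) = 4.44 → ξ₁ = 4.44 ξ₂.
Substitute: (2·4.44 + 2) ξ₂ = 344.6 → ξ₂ = 31.68 lbmol/h, ξ₁ = 140.6 lbmol/h.
Outlet amounts (n = n₀ + Σ ν·ξ):
  R: 482 − 2(140.6) − 2(31.68) = 137.4
  Q: 0 + 1(140.6) = 140.6
  M: 0 + 1(31.68) = 31.68

141 lbmol/h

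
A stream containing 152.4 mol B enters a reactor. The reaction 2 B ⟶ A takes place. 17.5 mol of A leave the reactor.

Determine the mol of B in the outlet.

For A: n = n₀ + 1ξ → 17.5 = 0 + 1ξ, giving ξ = 17.5 mol.
Outlet amounts (n = n₀ + ν ξ):
  B: 152.4 − 2(17.5) = 117.4
  A: 0 + 1(17.5) = 17.5

117 mol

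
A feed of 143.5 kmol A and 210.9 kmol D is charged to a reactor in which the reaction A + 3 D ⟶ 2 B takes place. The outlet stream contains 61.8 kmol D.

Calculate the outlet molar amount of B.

99.4 kmol

For D: n = n₀ − 3ξ → 61.8 = 210.9 − 3ξ, giving ξ = 49.7 kmol.
Outlet amounts (n = n₀ + ν ξ):
  A: 143.5 − 1(49.7) = 93.8
  D: 210.9 − 3(49.7) = 61.8
  B: 0 + 2(49.7) = 99.4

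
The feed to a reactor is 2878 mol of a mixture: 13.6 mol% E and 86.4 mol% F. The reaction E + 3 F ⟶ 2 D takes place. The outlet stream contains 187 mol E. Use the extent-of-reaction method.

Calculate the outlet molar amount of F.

1870 mol

For E: n = n₀ − 1ξ → 187 = 391.4 − 1ξ, giving ξ = 204.4 mol.
Outlet amounts (n = n₀ + ν ξ):
  E: 391.4 − 1(204.4) = 187
  F: 2487 − 3(204.4) = 1873
  D: 0 + 2(204.4) = 408.8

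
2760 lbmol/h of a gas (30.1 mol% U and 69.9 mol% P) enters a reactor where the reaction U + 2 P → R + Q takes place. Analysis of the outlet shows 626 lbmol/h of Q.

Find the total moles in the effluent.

2130 lbmol/h

For Q: n = n₀ + 1ξ → 626 = 0 + 1ξ, giving ξ = 626 lbmol/h.
Outlet amounts (n = n₀ + ν ξ):
  U: 830.8 − 1(626) = 204.8
  P: 1929 − 2(626) = 677.2
  R: 0 + 1(626) = 626
  Q: 0 + 1(626) = 626
Total out = 204.8 + 677.2 + 626 + 626 = 2134 lbmol/h.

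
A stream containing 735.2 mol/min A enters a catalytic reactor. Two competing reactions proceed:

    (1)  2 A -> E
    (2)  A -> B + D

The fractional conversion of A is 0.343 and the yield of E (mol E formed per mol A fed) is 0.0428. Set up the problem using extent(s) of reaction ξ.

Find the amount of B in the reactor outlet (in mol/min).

Yield of E: 1ξ₁ / 735.2 = 0.0428 → ξ₁ = 31.47 mol/min.
Conversion of A: 2ξ₁ + 1ξ₂ = 0.343 × 735.2 = 252.2 → ξ₂ = 189.2 mol/min.
Outlet amounts (n = n₀ + Σ ν·ξ):
  A: 735.2 − 2(31.47) − 1(189.2) = 483
  E: 0 + 1(31.47) = 31.47
  B: 0 + 1(189.2) = 189.2
  D: 0 + 1(189.2) = 189.2

189 mol/min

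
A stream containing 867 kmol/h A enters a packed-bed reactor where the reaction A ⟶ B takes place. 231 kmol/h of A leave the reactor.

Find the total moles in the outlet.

867 kmol/h

For A: n = n₀ − 1ξ → 231 = 867 − 1ξ, giving ξ = 636 kmol/h.
Outlet amounts (n = n₀ + ν ξ):
  A: 867 − 1(636) = 231
  B: 0 + 1(636) = 636
Total out = 231 + 636 = 867 kmol/h.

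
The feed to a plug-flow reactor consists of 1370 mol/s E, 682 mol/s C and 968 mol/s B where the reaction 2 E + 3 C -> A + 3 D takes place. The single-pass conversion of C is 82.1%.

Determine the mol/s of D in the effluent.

560 mol/s

C reacted = 0.821 × 682 = 559.9 mol/s; ν_C = −3, so ξ = 559.9/3 = 186.6 mol/s.
Outlet amounts (n = n₀ + ν ξ):
  E: 1370 − 2(186.6) = 996.7
  C: 682 − 3(186.6) = 122.1
  A: 0 + 1(186.6) = 186.6
  D: 0 + 3(186.6) = 559.9
  B: 968 (inert)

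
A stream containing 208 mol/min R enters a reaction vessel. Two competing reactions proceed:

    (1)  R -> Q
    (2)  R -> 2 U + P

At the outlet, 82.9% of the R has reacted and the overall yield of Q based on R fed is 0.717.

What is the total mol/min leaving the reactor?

Yield of Q: 1ξ₁ / 208 = 0.717 → ξ₁ = 149.1 mol/min.
Conversion of R: 1ξ₁ + 1ξ₂ = 0.829 × 208 = 172.4 → ξ₂ = 23.3 mol/min.
Outlet amounts (n = n₀ + Σ ν·ξ):
  R: 208 − 1(149.1) − 1(23.3) = 35.57
  Q: 0 + 1(149.1) = 149.1
  U: 0 + 2(23.3) = 46.59
  P: 0 + 1(23.3) = 23.3
Total out = 35.57 + 149.1 + 46.59 + 23.3 = 254.6 mol/min.

255 mol/min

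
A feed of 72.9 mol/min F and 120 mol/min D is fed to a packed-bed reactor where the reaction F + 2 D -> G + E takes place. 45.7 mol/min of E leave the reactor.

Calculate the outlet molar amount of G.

45.7 mol/min

For E: n = n₀ + 1ξ → 45.7 = 0 + 1ξ, giving ξ = 45.7 mol/min.
Outlet amounts (n = n₀ + ν ξ):
  F: 72.9 − 1(45.7) = 27.2
  D: 120 − 2(45.7) = 28.6
  G: 0 + 1(45.7) = 45.7
  E: 0 + 1(45.7) = 45.7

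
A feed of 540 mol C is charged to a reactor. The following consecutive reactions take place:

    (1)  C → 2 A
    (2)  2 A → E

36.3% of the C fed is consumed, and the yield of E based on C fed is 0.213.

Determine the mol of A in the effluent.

162 mol

Conversion of C: C consumed = 1ξ₁ = 0.363 × 540 → ξ₁ = 196 mol.
Yield of E: 1ξ₂ / 540 = 0.213 → ξ₂ = 115 mol.
Outlet amounts (n = n₀ + Σ ν·ξ):
  C: 540 − 1(196) = 344
  A: 0 + 2(196) − 2(115) = 162
  E: 0 + 1(115) = 115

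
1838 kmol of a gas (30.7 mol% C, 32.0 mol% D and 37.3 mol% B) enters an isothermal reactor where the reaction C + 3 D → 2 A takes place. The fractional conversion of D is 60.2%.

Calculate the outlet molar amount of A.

D reacted = 0.602 × 588.2 = 354.1 kmol; ν_D = −3, so ξ = 354.1/3 = 118 kmol.
Outlet amounts (n = n₀ + ν ξ):
  C: 564.3 − 1(118) = 446.2
  D: 588.2 − 3(118) = 234.1
  A: 0 + 2(118) = 236
  B: 685.6 (inert)

236 kmol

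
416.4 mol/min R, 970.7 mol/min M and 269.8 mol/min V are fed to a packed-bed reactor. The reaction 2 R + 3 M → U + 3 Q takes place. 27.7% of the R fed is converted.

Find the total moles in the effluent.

R reacted = 0.277 × 416.4 = 115.3 mol/min; ν_R = −2, so ξ = 115.3/2 = 57.67 mol/min.
Outlet amounts (n = n₀ + ν ξ):
  R: 416.4 − 2(57.67) = 301.1
  M: 970.7 − 3(57.67) = 797.7
  U: 0 + 1(57.67) = 57.67
  Q: 0 + 3(57.67) = 173
  V: 269.8 (inert)
Total out = 301.1 + 797.7 + 57.67 + 173 + 269.8 = 1599 mol/min.

1600 mol/min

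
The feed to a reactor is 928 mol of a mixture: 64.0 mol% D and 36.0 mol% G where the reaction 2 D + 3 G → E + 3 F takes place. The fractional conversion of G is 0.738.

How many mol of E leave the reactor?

G reacted = 0.738 × 334.1 = 246.6 mol; ν_G = −3, so ξ = 246.6/3 = 82.18 mol.
Outlet amounts (n = n₀ + ν ξ):
  D: 593.9 − 2(82.18) = 429.6
  G: 334.1 − 3(82.18) = 87.53
  E: 0 + 1(82.18) = 82.18
  F: 0 + 3(82.18) = 246.6

82.2 mol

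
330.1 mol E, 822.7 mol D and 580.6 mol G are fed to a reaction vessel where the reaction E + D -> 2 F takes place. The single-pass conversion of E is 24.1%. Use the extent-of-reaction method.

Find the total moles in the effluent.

E reacted = 0.241 × 330.1 = 79.55 mol; ν_E = −1, so ξ = 79.55/1 = 79.55 mol.
Outlet amounts (n = n₀ + ν ξ):
  E: 330.1 − 1(79.55) = 250.5
  D: 822.7 − 1(79.55) = 743.1
  F: 0 + 2(79.55) = 159.1
  G: 580.6 (inert)
Total out = 250.5 + 743.1 + 159.1 + 580.6 = 1733 mol.

1730 mol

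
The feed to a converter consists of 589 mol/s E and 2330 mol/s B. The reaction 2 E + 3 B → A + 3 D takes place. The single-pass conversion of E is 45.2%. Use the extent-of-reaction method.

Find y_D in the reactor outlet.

E reacted = 0.452 × 589 = 266.2 mol/s; ν_E = −2, so ξ = 266.2/2 = 133.1 mol/s.
Outlet amounts (n = n₀ + ν ξ):
  E: 589 − 2(133.1) = 322.8
  B: 2330 − 3(133.1) = 1931
  A: 0 + 1(133.1) = 133.1
  D: 0 + 3(133.1) = 399.3
Total out = 2786 mol/s; y_D = 399.3 / 2786 = 0.1433.

0.143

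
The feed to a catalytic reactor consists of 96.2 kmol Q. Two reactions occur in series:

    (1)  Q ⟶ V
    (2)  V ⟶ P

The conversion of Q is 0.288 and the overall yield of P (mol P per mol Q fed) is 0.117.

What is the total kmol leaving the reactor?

Conversion of Q: Q consumed = 1ξ₁ = 0.288 × 96.2 → ξ₁ = 27.71 kmol.
Yield of P: 1ξ₂ / 96.2 = 0.117 → ξ₂ = 11.26 kmol.
Outlet amounts (n = n₀ + Σ ν·ξ):
  Q: 96.2 − 1(27.71) = 68.49
  V: 0 + 1(27.71) − 1(11.26) = 16.45
  P: 0 + 1(11.26) = 11.26
Total out = 68.49 + 16.45 + 11.26 = 96.2 kmol.

96.2 kmol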